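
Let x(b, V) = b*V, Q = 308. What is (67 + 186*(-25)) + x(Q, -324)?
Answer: -104375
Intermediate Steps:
x(b, V) = V*b
(67 + 186*(-25)) + x(Q, -324) = (67 + 186*(-25)) - 324*308 = (67 - 4650) - 99792 = -4583 - 99792 = -104375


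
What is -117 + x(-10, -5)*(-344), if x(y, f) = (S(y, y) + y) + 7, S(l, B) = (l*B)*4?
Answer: -136685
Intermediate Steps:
S(l, B) = 4*B*l (S(l, B) = (B*l)*4 = 4*B*l)
x(y, f) = 7 + y + 4*y**2 (x(y, f) = (4*y*y + y) + 7 = (4*y**2 + y) + 7 = (y + 4*y**2) + 7 = 7 + y + 4*y**2)
-117 + x(-10, -5)*(-344) = -117 + (7 - 10 + 4*(-10)**2)*(-344) = -117 + (7 - 10 + 4*100)*(-344) = -117 + (7 - 10 + 400)*(-344) = -117 + 397*(-344) = -117 - 136568 = -136685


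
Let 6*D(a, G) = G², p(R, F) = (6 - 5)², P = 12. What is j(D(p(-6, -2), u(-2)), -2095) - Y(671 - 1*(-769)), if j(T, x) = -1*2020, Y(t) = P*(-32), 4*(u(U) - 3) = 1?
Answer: -1636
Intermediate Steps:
p(R, F) = 1 (p(R, F) = 1² = 1)
u(U) = 13/4 (u(U) = 3 + (¼)*1 = 3 + ¼ = 13/4)
Y(t) = -384 (Y(t) = 12*(-32) = -384)
D(a, G) = G²/6
j(T, x) = -2020
j(D(p(-6, -2), u(-2)), -2095) - Y(671 - 1*(-769)) = -2020 - 1*(-384) = -2020 + 384 = -1636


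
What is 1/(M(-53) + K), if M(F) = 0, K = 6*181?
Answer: 1/1086 ≈ 0.00092081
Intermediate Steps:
K = 1086
1/(M(-53) + K) = 1/(0 + 1086) = 1/1086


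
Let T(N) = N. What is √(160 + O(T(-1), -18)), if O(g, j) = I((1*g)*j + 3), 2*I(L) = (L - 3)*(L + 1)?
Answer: √358 ≈ 18.921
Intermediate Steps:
I(L) = (1 + L)*(-3 + L)/2 (I(L) = ((L - 3)*(L + 1))/2 = ((-3 + L)*(1 + L))/2 = ((1 + L)*(-3 + L))/2 = (1 + L)*(-3 + L)/2)
O(g, j) = -9/2 + (3 + g*j)²/2 - g*j (O(g, j) = -3/2 + ((1*g)*j + 3)²/2 - ((1*g)*j + 3) = -3/2 + (g*j + 3)²/2 - (g*j + 3) = -3/2 + (3 + g*j)²/2 - (3 + g*j) = -3/2 + (3 + g*j)²/2 + (-3 - g*j) = -9/2 + (3 + g*j)²/2 - g*j)
√(160 + O(T(-1), -18)) = √(160 + (½)*(-1)*(-18)*(4 - 1*(-18))) = √(160 + (½)*(-1)*(-18)*(4 + 18)) = √(160 + (½)*(-1)*(-18)*22) = √(160 + 198) = √358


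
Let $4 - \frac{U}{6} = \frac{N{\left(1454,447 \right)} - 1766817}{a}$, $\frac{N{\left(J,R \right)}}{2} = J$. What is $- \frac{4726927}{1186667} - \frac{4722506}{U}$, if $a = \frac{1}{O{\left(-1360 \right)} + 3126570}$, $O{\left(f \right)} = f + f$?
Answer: $- \frac{78138759756662993525}{19616271691755369654} \approx -3.9834$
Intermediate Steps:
$O{\left(f \right)} = 2 f$
$N{\left(J,R \right)} = 2 J$
$a = \frac{1}{3123850}$ ($a = \frac{1}{2 \left(-1360\right) + 3126570} = \frac{1}{-2720 + 3126570} = \frac{1}{3123850} \approx 3.2012 \cdot 10^{-7}$)
$U = 33061122777924$ ($U = 24 - 6 \left(2 \cdot 1454 - 1766817\right) \frac{1}{\frac{1}{3123850}} = 24 - 6 \left(2908 - 1766817\right) 3123850 = 24 - 6 \left(\left(-1763909\right) 3123850\right) = 24 - -33061122777900 = 24 + 33061122777900 = 33061122777924$)
$- \frac{4726927}{1186667} - \frac{4722506}{U} = - \frac{4726927}{1186667} - \frac{4722506}{33061122777924} = \left(-4726927\right) \frac{1}{1186667} - \frac{2361253}{16530561388962} = - \frac{4726927}{1186667} - \frac{2361253}{16530561388962} = - \frac{78138759756662993525}{19616271691755369654}$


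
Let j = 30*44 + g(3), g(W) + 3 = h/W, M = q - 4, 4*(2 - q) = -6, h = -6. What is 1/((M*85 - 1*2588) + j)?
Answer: -2/2631 ≈ -0.00076017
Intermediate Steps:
q = 7/2 (q = 2 - 1/4*(-6) = 2 + 3/2 = 7/2 ≈ 3.5000)
M = -1/2 (M = 7/2 - 4 = -1/2 ≈ -0.50000)
g(W) = -3 - 6/W
j = 1315 (j = 30*44 + (-3 - 6/3) = 1320 + (-3 - 6*1/3) = 1320 + (-3 - 2) = 1320 - 5 = 1315)
1/((M*85 - 1*2588) + j) = 1/((-1/2*85 - 1*2588) + 1315) = 1/((-85/2 - 2588) + 1315) = 1/(-5261/2 + 1315) = 1/(-2631/2) = -2/2631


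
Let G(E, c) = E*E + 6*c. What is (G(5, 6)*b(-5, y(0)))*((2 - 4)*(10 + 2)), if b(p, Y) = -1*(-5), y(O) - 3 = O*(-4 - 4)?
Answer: -7320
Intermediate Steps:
G(E, c) = E² + 6*c
y(O) = 3 - 8*O (y(O) = 3 + O*(-4 - 4) = 3 + O*(-8) = 3 - 8*O)
b(p, Y) = 5
(G(5, 6)*b(-5, y(0)))*((2 - 4)*(10 + 2)) = ((5² + 6*6)*5)*((2 - 4)*(10 + 2)) = ((25 + 36)*5)*(-2*12) = (61*5)*(-24) = 305*(-24) = -7320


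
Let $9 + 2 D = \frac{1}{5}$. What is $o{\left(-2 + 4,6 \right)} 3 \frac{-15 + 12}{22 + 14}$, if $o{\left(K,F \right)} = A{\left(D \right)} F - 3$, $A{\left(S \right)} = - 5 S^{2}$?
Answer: $\frac{2919}{20} \approx 145.95$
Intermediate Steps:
$D = - \frac{22}{5}$ ($D = - \frac{9}{2} + \frac{1}{2 \cdot 5} = - \frac{9}{2} + \frac{1}{2} \cdot \frac{1}{5} = - \frac{9}{2} + \frac{1}{10} = - \frac{22}{5} \approx -4.4$)
$o{\left(K,F \right)} = -3 - \frac{484 F}{5}$ ($o{\left(K,F \right)} = - 5 \left(- \frac{22}{5}\right)^{2} F - 3 = \left(-5\right) \frac{484}{25} F - 3 = - \frac{484 F}{5} - 3 = -3 - \frac{484 F}{5}$)
$o{\left(-2 + 4,6 \right)} 3 \frac{-15 + 12}{22 + 14} = \left(-3 - \frac{2904}{5}\right) 3 \frac{-15 + 12}{22 + 14} = \left(-3 - \frac{2904}{5}\right) 3 \left(- \frac{3}{36}\right) = \left(- \frac{2919}{5}\right) 3 \left(\left(-3\right) \frac{1}{36}\right) = \left(- \frac{8757}{5}\right) \left(- \frac{1}{12}\right) = \frac{2919}{20}$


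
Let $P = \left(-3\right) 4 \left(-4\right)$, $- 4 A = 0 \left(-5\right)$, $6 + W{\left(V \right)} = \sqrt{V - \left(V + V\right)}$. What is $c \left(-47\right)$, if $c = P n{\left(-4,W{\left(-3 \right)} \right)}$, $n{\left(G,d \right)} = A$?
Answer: $0$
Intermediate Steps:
$W{\left(V \right)} = -6 + \sqrt{- V}$ ($W{\left(V \right)} = -6 + \sqrt{V - \left(V + V\right)} = -6 + \sqrt{V - 2 V} = -6 + \sqrt{- V}$)
$A = 0$ ($A = - \frac{0 \left(-5\right)}{4} = \left(- \frac{1}{4}\right) 0 = 0$)
$n{\left(G,d \right)} = 0$
$P = 48$ ($P = \left(-12\right) \left(-4\right) = 48$)
$c = 0$ ($c = 48 \cdot 0 = 0$)
$c \left(-47\right) = 0 \left(-47\right) = 0$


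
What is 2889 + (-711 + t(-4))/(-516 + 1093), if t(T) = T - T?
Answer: 1666242/577 ≈ 2887.8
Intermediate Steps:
t(T) = 0
2889 + (-711 + t(-4))/(-516 + 1093) = 2889 + (-711 + 0)/(-516 + 1093) = 2889 - 711/577 = 1666242/577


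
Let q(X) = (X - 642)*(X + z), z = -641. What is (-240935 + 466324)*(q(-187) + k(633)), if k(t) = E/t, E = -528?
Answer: 32643710042084/211 ≈ 1.5471e+11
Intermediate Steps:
k(t) = -528/t
q(X) = (-642 + X)*(-641 + X) (q(X) = (X - 642)*(X - 641) = (-642 + X)*(-641 + X))
(-240935 + 466324)*(q(-187) + k(633)) = (-240935 + 466324)*((411522 + (-187)² - 1283*(-187)) - 528/633) = 225389*((411522 + 34969 + 239921) - 528*1/633) = 225389*(686412 - 176/211) = 225389*(144832756/211) = 32643710042084/211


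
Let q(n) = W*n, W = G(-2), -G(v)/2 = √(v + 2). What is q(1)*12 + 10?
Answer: 10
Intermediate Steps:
G(v) = -2*√(2 + v) (G(v) = -2*√(v + 2) = -2*√(2 + v))
W = 0 (W = -2*√(2 - 2) = -2*√0 = -2*0 = 0)
q(n) = 0 (q(n) = 0*n = 0)
q(1)*12 + 10 = 0*12 + 10 = 0 + 10 = 10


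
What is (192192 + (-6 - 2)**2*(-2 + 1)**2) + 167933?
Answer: 360189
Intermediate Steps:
(192192 + (-6 - 2)**2*(-2 + 1)**2) + 167933 = (192192 + (-8)**2*(-1)**2) + 167933 = (192192 + 64*1) + 167933 = (192192 + 64) + 167933 = 192256 + 167933 = 360189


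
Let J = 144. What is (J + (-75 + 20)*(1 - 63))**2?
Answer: 12630916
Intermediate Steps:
(J + (-75 + 20)*(1 - 63))**2 = (144 + (-75 + 20)*(1 - 63))**2 = (144 - 55*(-62))**2 = (144 + 3410)**2 = 3554**2 = 12630916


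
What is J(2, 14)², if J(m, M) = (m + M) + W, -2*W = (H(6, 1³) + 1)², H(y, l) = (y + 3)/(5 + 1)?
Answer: 10609/64 ≈ 165.77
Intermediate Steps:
H(y, l) = ½ + y/6 (H(y, l) = (3 + y)/6 = (3 + y)*(⅙) = ½ + y/6)
W = -25/8 (W = -((½ + (⅙)*6) + 1)²/2 = -((½ + 1) + 1)²/2 = -(3/2 + 1)²/2 = -(5/2)²/2 = -½*25/4 = -25/8 ≈ -3.1250)
J(m, M) = -25/8 + M + m (J(m, M) = (m + M) - 25/8 = (M + m) - 25/8 = -25/8 + M + m)
J(2, 14)² = (-25/8 + 14 + 2)² = (103/8)² = 10609/64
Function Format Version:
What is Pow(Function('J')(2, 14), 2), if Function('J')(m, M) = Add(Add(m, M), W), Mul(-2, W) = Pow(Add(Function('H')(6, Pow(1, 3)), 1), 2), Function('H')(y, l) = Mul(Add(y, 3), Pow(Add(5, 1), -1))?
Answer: Rational(10609, 64) ≈ 165.77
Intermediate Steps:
Function('H')(y, l) = Add(Rational(1, 2), Mul(Rational(1, 6), y)) (Function('H')(y, l) = Mul(Add(3, y), Pow(6, -1)) = Mul(Add(3, y), Rational(1, 6)) = Add(Rational(1, 2), Mul(Rational(1, 6), y)))
W = Rational(-25, 8) (W = Mul(Rational(-1, 2), Pow(Add(Add(Rational(1, 2), Mul(Rational(1, 6), 6)), 1), 2)) = Mul(Rational(-1, 2), Pow(Add(Add(Rational(1, 2), 1), 1), 2)) = Mul(Rational(-1, 2), Pow(Add(Rational(3, 2), 1), 2)) = Mul(Rational(-1, 2), Pow(Rational(5, 2), 2)) = Mul(Rational(-1, 2), Rational(25, 4)) = Rational(-25, 8) ≈ -3.1250)
Function('J')(m, M) = Add(Rational(-25, 8), M, m) (Function('J')(m, M) = Add(Add(m, M), Rational(-25, 8)) = Add(Add(M, m), Rational(-25, 8)) = Add(Rational(-25, 8), M, m))
Pow(Function('J')(2, 14), 2) = Pow(Add(Rational(-25, 8), 14, 2), 2) = Pow(Rational(103, 8), 2) = Rational(10609, 64)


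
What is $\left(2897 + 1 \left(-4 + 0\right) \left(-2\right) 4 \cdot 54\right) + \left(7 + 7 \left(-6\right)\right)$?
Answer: $4590$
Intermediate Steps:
$\left(2897 + 1 \left(-4 + 0\right) \left(-2\right) 4 \cdot 54\right) + \left(7 + 7 \left(-6\right)\right) = \left(2897 + 1 \left(-4\right) \left(-2\right) 4 \cdot 54\right) + \left(7 - 42\right) = \left(2897 + \left(-4\right) \left(-2\right) 4 \cdot 54\right) - 35 = \left(2897 + 8 \cdot 4 \cdot 54\right) - 35 = \left(2897 + 32 \cdot 54\right) - 35 = \left(2897 + 1728\right) - 35 = 4625 - 35 = 4590$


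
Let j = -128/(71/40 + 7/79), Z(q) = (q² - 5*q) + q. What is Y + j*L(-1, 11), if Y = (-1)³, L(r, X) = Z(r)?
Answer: -2028289/5889 ≈ -344.42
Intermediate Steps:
Z(q) = q² - 4*q
L(r, X) = r*(-4 + r)
Y = -1
j = -404480/5889 (j = -128/(71*(1/40) + 7*(1/79)) = -128/(71/40 + 7/79) = -128/5889/3160 = -128*3160/5889 = -404480/5889 ≈ -68.684)
Y + j*L(-1, 11) = -1 - (-404480)*(-4 - 1)/5889 = -1 - (-404480)*(-5)/5889 = -1 - 404480/5889*5 = -1 - 2022400/5889 = -2028289/5889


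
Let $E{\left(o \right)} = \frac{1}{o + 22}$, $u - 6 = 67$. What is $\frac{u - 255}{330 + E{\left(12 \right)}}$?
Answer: $- \frac{884}{1603} \approx -0.55147$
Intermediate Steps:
$u = 73$ ($u = 6 + 67 = 73$)
$E{\left(o \right)} = \frac{1}{22 + o}$
$\frac{u - 255}{330 + E{\left(12 \right)}} = \frac{73 - 255}{330 + \frac{1}{22 + 12}} = - \frac{182}{330 + \frac{1}{34}} = - \frac{182}{\frac{11221}{34}} = \left(-182\right) \frac{34}{11221} = - \frac{884}{1603}$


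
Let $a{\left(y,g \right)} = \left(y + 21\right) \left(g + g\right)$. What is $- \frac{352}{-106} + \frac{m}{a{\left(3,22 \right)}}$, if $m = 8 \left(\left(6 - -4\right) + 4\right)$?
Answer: $\frac{11987}{3498} \approx 3.4268$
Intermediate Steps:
$a{\left(y,g \right)} = 2 g \left(21 + y\right)$ ($a{\left(y,g \right)} = \left(21 + y\right) 2 g = 2 g \left(21 + y\right)$)
$m = 112$ ($m = 8 \left(\left(6 + 4\right) + 4\right) = 8 \left(10 + 4\right) = 8 \cdot 14 = 112$)
$- \frac{352}{-106} + \frac{m}{a{\left(3,22 \right)}} = - \frac{352}{-106} + \frac{112}{2 \cdot 22 \left(21 + 3\right)} = \left(-352\right) \left(- \frac{1}{106}\right) + \frac{112}{2 \cdot 22 \cdot 24} = \frac{176}{53} + \frac{112}{1056} = \frac{176}{53} + 112 \cdot \frac{1}{1056} = \frac{176}{53} + \frac{7}{66} = \frac{11987}{3498}$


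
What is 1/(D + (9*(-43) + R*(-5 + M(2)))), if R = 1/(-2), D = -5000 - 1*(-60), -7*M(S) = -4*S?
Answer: -14/74551 ≈ -0.00018779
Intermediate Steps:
M(S) = 4*S/7 (M(S) = -(-4)*S/7 = 4*S/7)
D = -4940 (D = -5000 + 60 = -4940)
R = -½ ≈ -0.50000
1/(D + (9*(-43) + R*(-5 + M(2)))) = 1/(-4940 + (9*(-43) - (-5 + (4/7)*2)/2)) = 1/(-4940 + (-387 - (-5 + 8/7)/2)) = 1/(-4940 + (-387 - ½*(-27/7))) = 1/(-4940 + (-387 + 27/14)) = 1/(-4940 - 5391/14) = 1/(-74551/14) = -14/74551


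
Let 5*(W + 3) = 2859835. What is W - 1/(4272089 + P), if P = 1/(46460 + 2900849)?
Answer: 7201693875071290619/12591166358502 ≈ 5.7196e+5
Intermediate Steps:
W = 571964 (W = -3 + (⅕)*2859835 = -3 + 571967 = 571964)
P = 1/2947309 ≈ 3.3929e-7
W - 1/(4272089 + P) = 571964 - 1/(4272089 + 1/2947309) = 571964 - 1/12591166358502/2947309 = 571964 - 1*2947309/12591166358502 = 571964 - 2947309/12591166358502 = 7201693875071290619/12591166358502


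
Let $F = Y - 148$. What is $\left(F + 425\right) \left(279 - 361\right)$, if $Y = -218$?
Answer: $-4838$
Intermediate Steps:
$F = -366$ ($F = -218 - 148 = -366$)
$\left(F + 425\right) \left(279 - 361\right) = \left(-366 + 425\right) \left(279 - 361\right) = 59 \left(-82\right) = -4838$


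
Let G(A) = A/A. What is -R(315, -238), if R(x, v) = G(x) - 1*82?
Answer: 81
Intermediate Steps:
G(A) = 1
R(x, v) = -81 (R(x, v) = 1 - 1*82 = 1 - 82 = -81)
-R(315, -238) = -1*(-81) = 81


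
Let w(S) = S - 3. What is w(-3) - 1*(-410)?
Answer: 404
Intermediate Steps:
w(S) = -3 + S
w(-3) - 1*(-410) = (-3 - 3) - 1*(-410) = -6 + 410 = 404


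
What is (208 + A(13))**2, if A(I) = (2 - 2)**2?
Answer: 43264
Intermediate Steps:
A(I) = 0 (A(I) = 0**2 = 0)
(208 + A(13))**2 = (208 + 0)**2 = 208**2 = 43264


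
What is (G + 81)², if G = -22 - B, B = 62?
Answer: 9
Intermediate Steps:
G = -84 (G = -22 - 1*62 = -22 - 62 = -84)
(G + 81)² = (-84 + 81)² = (-3)² = 9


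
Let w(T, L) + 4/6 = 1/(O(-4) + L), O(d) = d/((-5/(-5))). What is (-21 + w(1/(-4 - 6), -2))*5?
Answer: -655/6 ≈ -109.17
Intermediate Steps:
O(d) = d (O(d) = d/((-5*(-1/5))) = d/1 = d*1 = d)
w(T, L) = -2/3 + 1/(-4 + L)
(-21 + w(1/(-4 - 6), -2))*5 = (-21 + (11 - 2*(-2))/(3*(-4 - 2)))*5 = (-21 + (1/3)*(11 + 4)/(-6))*5 = (-21 + (1/3)*(-1/6)*15)*5 = (-21 - 5/6)*5 = -131/6*5 = -655/6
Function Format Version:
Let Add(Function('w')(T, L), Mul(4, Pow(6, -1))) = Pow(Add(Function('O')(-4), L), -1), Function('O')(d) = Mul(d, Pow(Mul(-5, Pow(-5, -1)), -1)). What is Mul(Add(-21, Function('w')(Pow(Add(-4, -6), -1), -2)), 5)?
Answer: Rational(-655, 6) ≈ -109.17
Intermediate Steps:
Function('O')(d) = d (Function('O')(d) = Mul(d, Pow(Mul(-5, Rational(-1, 5)), -1)) = Mul(d, Pow(1, -1)) = Mul(d, 1) = d)
Function('w')(T, L) = Add(Rational(-2, 3), Pow(Add(-4, L), -1))
Mul(Add(-21, Function('w')(Pow(Add(-4, -6), -1), -2)), 5) = Mul(Add(-21, Mul(Rational(1, 3), Pow(Add(-4, -2), -1), Add(11, Mul(-2, -2)))), 5) = Mul(Add(-21, Mul(Rational(1, 3), Pow(-6, -1), Add(11, 4))), 5) = Mul(Add(-21, Mul(Rational(1, 3), Rational(-1, 6), 15)), 5) = Mul(Add(-21, Rational(-5, 6)), 5) = Mul(Rational(-131, 6), 5) = Rational(-655, 6)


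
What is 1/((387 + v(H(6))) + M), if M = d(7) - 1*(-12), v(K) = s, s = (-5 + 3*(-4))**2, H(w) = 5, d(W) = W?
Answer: 1/695 ≈ 0.0014388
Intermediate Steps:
s = 289 (s = (-5 - 12)**2 = (-17)**2 = 289)
v(K) = 289
M = 19 (M = 7 - 1*(-12) = 7 + 12 = 19)
1/((387 + v(H(6))) + M) = 1/((387 + 289) + 19) = 1/(676 + 19) = 1/695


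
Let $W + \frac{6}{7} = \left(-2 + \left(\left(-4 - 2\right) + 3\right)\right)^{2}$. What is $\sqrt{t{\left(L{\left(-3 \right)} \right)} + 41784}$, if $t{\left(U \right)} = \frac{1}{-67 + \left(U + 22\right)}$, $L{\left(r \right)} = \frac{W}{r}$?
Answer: $\frac{\sqrt{51853753470}}{1114} \approx 204.41$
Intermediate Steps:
$W = \frac{169}{7}$ ($W = - \frac{6}{7} + \left(-2 + \left(\left(-4 - 2\right) + 3\right)\right)^{2} = - \frac{6}{7} + \left(-2 + \left(-6 + 3\right)\right)^{2} = - \frac{6}{7} + \left(-2 - 3\right)^{2} = - \frac{6}{7} + \left(-5\right)^{2} = - \frac{6}{7} + 25 = \frac{169}{7} \approx 24.143$)
$L{\left(r \right)} = \frac{169}{7 r}$
$t{\left(U \right)} = \frac{1}{-45 + U}$ ($t{\left(U \right)} = \frac{1}{-67 + \left(22 + U\right)} = \frac{1}{-45 + U}$)
$\sqrt{t{\left(L{\left(-3 \right)} \right)} + 41784} = \sqrt{\frac{1}{-45 + \frac{169}{7 \left(-3\right)}} + 41784} = \sqrt{\frac{1}{-45 + \frac{169}{7} \left(- \frac{1}{3}\right)} + 41784} = \sqrt{\frac{1}{-45 - \frac{169}{21}} + 41784} = \sqrt{\frac{1}{- \frac{1114}{21}} + 41784} = \sqrt{- \frac{21}{1114} + 41784} = \sqrt{\frac{46547355}{1114}} = \frac{\sqrt{51853753470}}{1114}$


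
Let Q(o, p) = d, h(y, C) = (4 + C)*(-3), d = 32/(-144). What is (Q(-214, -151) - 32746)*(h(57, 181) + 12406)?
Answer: -3492679316/9 ≈ -3.8808e+8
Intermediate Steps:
d = -2/9 (d = 32*(-1/144) = -2/9 ≈ -0.22222)
h(y, C) = -12 - 3*C
Q(o, p) = -2/9
(Q(-214, -151) - 32746)*(h(57, 181) + 12406) = (-2/9 - 32746)*((-12 - 3*181) + 12406) = -294716*((-12 - 543) + 12406)/9 = -294716*(-555 + 12406)/9 = -294716/9*11851 = -3492679316/9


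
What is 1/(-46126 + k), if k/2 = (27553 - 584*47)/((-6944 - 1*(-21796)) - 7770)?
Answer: -3541/163332061 ≈ -2.1680e-5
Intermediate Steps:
k = 105/3541 (k = 2*((27553 - 584*47)/((-6944 - 1*(-21796)) - 7770)) = 2*((27553 - 27448)/((-6944 + 21796) - 7770)) = 2*(105/(14852 - 7770)) = 2*(105/7082) = 105/3541 ≈ 0.029653)
1/(-46126 + k) = 1/(-46126 + 105/3541) = 1/(-163332061/3541) = -3541/163332061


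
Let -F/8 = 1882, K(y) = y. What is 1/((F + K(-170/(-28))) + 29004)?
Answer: 14/195357 ≈ 7.1664e-5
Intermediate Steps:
F = -15056 (F = -8*1882 = -15056)
1/((F + K(-170/(-28))) + 29004) = 1/((-15056 - 170/(-28)) + 29004) = 1/((-15056 - 170*(-1/28)) + 29004) = 1/((-15056 + 85/14) + 29004) = 1/(-210699/14 + 29004) = 1/(195357/14) = 14/195357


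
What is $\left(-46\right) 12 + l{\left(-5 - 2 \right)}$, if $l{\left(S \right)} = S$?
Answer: $-559$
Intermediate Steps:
$\left(-46\right) 12 + l{\left(-5 - 2 \right)} = \left(-46\right) 12 - 7 = -552 - 7 = -559$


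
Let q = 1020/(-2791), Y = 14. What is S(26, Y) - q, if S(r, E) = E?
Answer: 40094/2791 ≈ 14.365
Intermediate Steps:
q = -1020/2791 (q = 1020*(-1/2791) = -1020/2791 ≈ -0.36546)
S(26, Y) - q = 14 - 1*(-1020/2791) = 14 + 1020/2791 = 40094/2791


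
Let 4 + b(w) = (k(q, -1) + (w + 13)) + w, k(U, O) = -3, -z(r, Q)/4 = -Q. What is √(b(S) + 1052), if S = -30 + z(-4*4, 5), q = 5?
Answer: √1038 ≈ 32.218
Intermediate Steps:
z(r, Q) = 4*Q (z(r, Q) = -(-4)*Q = 4*Q)
S = -10 (S = -30 + 4*5 = -30 + 20 = -10)
b(w) = 6 + 2*w (b(w) = -4 + ((-3 + (w + 13)) + w) = -4 + ((-3 + (13 + w)) + w) = -4 + ((10 + w) + w) = -4 + (10 + 2*w) = 6 + 2*w)
√(b(S) + 1052) = √((6 + 2*(-10)) + 1052) = √((6 - 20) + 1052) = √(-14 + 1052) = √1038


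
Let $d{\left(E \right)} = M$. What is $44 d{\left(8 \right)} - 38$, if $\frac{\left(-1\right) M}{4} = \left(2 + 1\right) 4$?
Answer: $-2150$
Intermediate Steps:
$M = -48$ ($M = - 4 \left(2 + 1\right) 4 = - 4 \cdot 3 \cdot 4 = \left(-4\right) 12 = -48$)
$d{\left(E \right)} = -48$
$44 d{\left(8 \right)} - 38 = 44 \left(-48\right) - 38 = -2112 - 38 = -2150$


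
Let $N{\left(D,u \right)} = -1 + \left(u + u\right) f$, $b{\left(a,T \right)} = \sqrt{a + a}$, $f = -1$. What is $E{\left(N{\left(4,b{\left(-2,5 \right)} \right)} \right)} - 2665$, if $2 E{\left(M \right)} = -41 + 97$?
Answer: $-2637$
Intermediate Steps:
$b{\left(a,T \right)} = \sqrt{2} \sqrt{a}$ ($b{\left(a,T \right)} = \sqrt{2 a} = \sqrt{2} \sqrt{a}$)
$N{\left(D,u \right)} = -1 - 2 u$ ($N{\left(D,u \right)} = -1 + \left(u + u\right) \left(-1\right) = -1 + 2 u \left(-1\right) = -1 - 2 u$)
$E{\left(M \right)} = 28$ ($E{\left(M \right)} = \frac{-41 + 97}{2} = \frac{1}{2} \cdot 56 = 28$)
$E{\left(N{\left(4,b{\left(-2,5 \right)} \right)} \right)} - 2665 = 28 - 2665 = -2637$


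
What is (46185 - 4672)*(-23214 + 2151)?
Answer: -874388319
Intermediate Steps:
(46185 - 4672)*(-23214 + 2151) = 41513*(-21063) = -874388319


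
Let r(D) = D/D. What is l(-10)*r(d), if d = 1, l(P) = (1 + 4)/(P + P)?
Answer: -¼ ≈ -0.25000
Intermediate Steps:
l(P) = 5/(2*P) (l(P) = 5/((2*P)) = 5*(1/(2*P)) = 5/(2*P))
r(D) = 1
l(-10)*r(d) = ((5/2)/(-10))*1 = ((5/2)*(-⅒))*1 = -¼*1 = -¼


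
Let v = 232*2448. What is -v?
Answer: -567936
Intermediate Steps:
v = 567936
-v = -1*567936 = -567936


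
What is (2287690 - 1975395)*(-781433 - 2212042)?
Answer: -934847275125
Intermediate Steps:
(2287690 - 1975395)*(-781433 - 2212042) = 312295*(-2993475) = -934847275125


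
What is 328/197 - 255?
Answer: -49907/197 ≈ -253.33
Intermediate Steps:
328/197 - 255 = -49907/197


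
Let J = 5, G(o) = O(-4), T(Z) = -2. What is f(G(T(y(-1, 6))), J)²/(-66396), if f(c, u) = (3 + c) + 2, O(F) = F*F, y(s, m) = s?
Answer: -147/22132 ≈ -0.0066420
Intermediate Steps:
O(F) = F²
G(o) = 16 (G(o) = (-4)² = 16)
f(c, u) = 5 + c
f(G(T(y(-1, 6))), J)²/(-66396) = (5 + 16)²/(-66396) = 21²*(-1/66396) = 441*(-1/66396) = -147/22132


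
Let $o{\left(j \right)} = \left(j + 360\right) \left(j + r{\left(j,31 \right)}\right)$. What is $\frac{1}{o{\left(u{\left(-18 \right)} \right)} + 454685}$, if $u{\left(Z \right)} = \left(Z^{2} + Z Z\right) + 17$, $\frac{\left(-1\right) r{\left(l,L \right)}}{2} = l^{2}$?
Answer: $- \frac{1}{905424940} \approx -1.1045 \cdot 10^{-9}$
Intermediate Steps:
$r{\left(l,L \right)} = - 2 l^{2}$
$u{\left(Z \right)} = 17 + 2 Z^{2}$ ($u{\left(Z \right)} = \left(Z^{2} + Z^{2}\right) + 17 = 2 Z^{2} + 17 = 17 + 2 Z^{2}$)
$o{\left(j \right)} = \left(360 + j\right) \left(j - 2 j^{2}\right)$ ($o{\left(j \right)} = \left(j + 360\right) \left(j - 2 j^{2}\right) = \left(360 + j\right) \left(j - 2 j^{2}\right)$)
$\frac{1}{o{\left(u{\left(-18 \right)} \right)} + 454685} = \frac{1}{\left(17 + 2 \left(-18\right)^{2}\right) \left(360 - 719 \left(17 + 2 \left(-18\right)^{2}\right) - 2 \left(17 + 2 \left(-18\right)^{2}\right)^{2}\right) + 454685} = \frac{1}{\left(17 + 2 \cdot 324\right) \left(360 - 719 \left(17 + 2 \cdot 324\right) - 2 \left(17 + 2 \cdot 324\right)^{2}\right) + 454685} = \frac{1}{\left(17 + 648\right) \left(360 - 719 \left(17 + 648\right) - 2 \left(17 + 648\right)^{2}\right) + 454685} = \frac{1}{665 \left(360 - 478135 - 2 \cdot 665^{2}\right) + 454685} = \frac{1}{665 \left(360 - 478135 - 884450\right) + 454685} = \frac{1}{665 \left(-1362225\right) + 454685} = \frac{1}{-905879625 + 454685} = \frac{1}{-905424940} = - \frac{1}{905424940}$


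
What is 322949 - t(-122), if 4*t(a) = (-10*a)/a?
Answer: 645903/2 ≈ 3.2295e+5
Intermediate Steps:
t(a) = -5/2 (t(a) = ((-10*a)/a)/4 = (1/4)*(-10) = -5/2)
322949 - t(-122) = 322949 - 1*(-5/2) = 322949 + 5/2 = 645903/2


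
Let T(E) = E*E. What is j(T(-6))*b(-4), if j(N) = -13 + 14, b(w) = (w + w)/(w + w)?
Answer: 1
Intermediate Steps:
T(E) = E**2
b(w) = 1 (b(w) = (2*w)/((2*w)) = (2*w)*(1/(2*w)) = 1)
j(N) = 1
j(T(-6))*b(-4) = 1*1 = 1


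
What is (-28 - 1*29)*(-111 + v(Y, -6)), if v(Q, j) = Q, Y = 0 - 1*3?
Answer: 6498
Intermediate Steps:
Y = -3 (Y = 0 - 3 = -3)
(-28 - 1*29)*(-111 + v(Y, -6)) = (-28 - 1*29)*(-111 - 3) = (-28 - 29)*(-114) = -57*(-114) = 6498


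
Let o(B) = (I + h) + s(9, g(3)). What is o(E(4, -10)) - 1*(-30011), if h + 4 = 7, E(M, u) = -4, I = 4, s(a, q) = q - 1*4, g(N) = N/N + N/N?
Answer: 30016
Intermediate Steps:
g(N) = 2 (g(N) = 1 + 1 = 2)
s(a, q) = -4 + q (s(a, q) = q - 4 = -4 + q)
h = 3 (h = -4 + 7 = 3)
o(B) = 5 (o(B) = (4 + 3) + (-4 + 2) = 7 - 2 = 5)
o(E(4, -10)) - 1*(-30011) = 5 - 1*(-30011) = 5 + 30011 = 30016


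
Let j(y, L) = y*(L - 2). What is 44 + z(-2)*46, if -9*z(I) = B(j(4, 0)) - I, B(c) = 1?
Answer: 86/3 ≈ 28.667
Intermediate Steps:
j(y, L) = y*(-2 + L)
z(I) = -⅑ + I/9 (z(I) = -(1 - I)/9 = -⅑ + I/9)
44 + z(-2)*46 = 44 + (-⅑ + (⅑)*(-2))*46 = 44 + (-⅑ - 2/9)*46 = 44 - ⅓*46 = 44 - 46/3 = 86/3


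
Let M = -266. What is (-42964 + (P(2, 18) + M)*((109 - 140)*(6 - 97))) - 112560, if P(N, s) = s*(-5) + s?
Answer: -1109022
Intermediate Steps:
P(N, s) = -4*s (P(N, s) = -5*s + s = -4*s)
(-42964 + (P(2, 18) + M)*((109 - 140)*(6 - 97))) - 112560 = (-42964 + (-4*18 - 266)*((109 - 140)*(6 - 97))) - 112560 = (-42964 + (-72 - 266)*(-31*(-91))) - 112560 = (-42964 - 338*2821) - 112560 = (-42964 - 953498) - 112560 = -996462 - 112560 = -1109022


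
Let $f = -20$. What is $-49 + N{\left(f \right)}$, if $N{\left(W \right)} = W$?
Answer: $-69$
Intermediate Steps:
$-49 + N{\left(f \right)} = -49 - 20 = -69$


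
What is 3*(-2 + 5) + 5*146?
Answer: 739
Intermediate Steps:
3*(-2 + 5) + 5*146 = 3*3 + 730 = 9 + 730 = 739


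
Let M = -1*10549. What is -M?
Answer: 10549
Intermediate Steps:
M = -10549
-M = -1*(-10549) = 10549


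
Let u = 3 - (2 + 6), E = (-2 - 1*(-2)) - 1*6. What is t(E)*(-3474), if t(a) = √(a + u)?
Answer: -3474*I*√11 ≈ -11522.0*I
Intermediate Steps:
E = -6 (E = (-2 + 2) - 6 = 0 - 6 = -6)
u = -5 (u = 3 - 1*8 = 3 - 8 = -5)
t(a) = √(-5 + a) (t(a) = √(a - 5) = √(-5 + a))
t(E)*(-3474) = √(-5 - 6)*(-3474) = √(-11)*(-3474) = (I*√11)*(-3474) = -3474*I*√11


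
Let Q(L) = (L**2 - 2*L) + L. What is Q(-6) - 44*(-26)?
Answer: 1186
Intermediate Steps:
Q(L) = L**2 - L
Q(-6) - 44*(-26) = -6*(-1 - 6) - 44*(-26) = -6*(-7) + 1144 = 42 + 1144 = 1186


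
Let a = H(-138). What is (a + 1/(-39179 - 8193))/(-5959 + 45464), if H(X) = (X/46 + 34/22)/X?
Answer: 378217/1420416022740 ≈ 2.6627e-7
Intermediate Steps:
H(X) = (17/11 + X/46)/X (H(X) = (X*(1/46) + 34*(1/22))/X = (X/46 + 17/11)/X = (17/11 + X/46)/X)
a = 8/759 (a = (1/506)*(782 + 11*(-138))/(-138) = (1/506)*(-1/138)*(782 - 1518) = (1/506)*(-1/138)*(-736) = 8/759 ≈ 0.010540)
(a + 1/(-39179 - 8193))/(-5959 + 45464) = (8/759 + 1/(-39179 - 8193))/(-5959 + 45464) = (8/759 + 1/(-47372))/39505 = (8/759 - 1/47372)*(1/39505) = (378217/35955348)*(1/39505) = 378217/1420416022740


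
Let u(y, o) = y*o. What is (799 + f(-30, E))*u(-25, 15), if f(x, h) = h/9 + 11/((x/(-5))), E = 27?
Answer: -602875/2 ≈ -3.0144e+5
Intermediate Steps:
u(y, o) = o*y
f(x, h) = -55/x + h/9 (f(x, h) = h*(⅑) + 11/((x*(-⅕))) = h/9 + 11/((-x/5)) = h/9 + 11*(-5/x) = h/9 - 55/x = -55/x + h/9)
(799 + f(-30, E))*u(-25, 15) = (799 + (-55/(-30) + (⅑)*27))*(15*(-25)) = (799 + (-55*(-1/30) + 3))*(-375) = (799 + (11/6 + 3))*(-375) = (799 + 29/6)*(-375) = (4823/6)*(-375) = -602875/2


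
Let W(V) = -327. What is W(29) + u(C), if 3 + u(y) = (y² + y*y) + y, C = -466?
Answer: 433516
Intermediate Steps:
u(y) = -3 + y + 2*y² (u(y) = -3 + ((y² + y*y) + y) = -3 + ((y² + y²) + y) = -3 + (2*y² + y) = -3 + (y + 2*y²) = -3 + y + 2*y²)
W(29) + u(C) = -327 + (-3 - 466 + 2*(-466)²) = -327 + (-3 - 466 + 2*217156) = -327 + (-3 - 466 + 434312) = -327 + 433843 = 433516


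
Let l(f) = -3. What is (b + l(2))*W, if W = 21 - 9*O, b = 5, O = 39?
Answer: -660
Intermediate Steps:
W = -330 (W = 21 - 9*39 = 21 - 351 = -330)
(b + l(2))*W = (5 - 3)*(-330) = 2*(-330) = -660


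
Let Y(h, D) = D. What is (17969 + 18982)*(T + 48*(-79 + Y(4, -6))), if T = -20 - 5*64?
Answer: -163323420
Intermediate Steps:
T = -340 (T = -20 - 320 = -340)
(17969 + 18982)*(T + 48*(-79 + Y(4, -6))) = (17969 + 18982)*(-340 + 48*(-79 - 6)) = 36951*(-340 + 48*(-85)) = 36951*(-340 - 4080) = 36951*(-4420) = -163323420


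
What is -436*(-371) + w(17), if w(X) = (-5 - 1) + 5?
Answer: 161755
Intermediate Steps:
w(X) = -1 (w(X) = -6 + 5 = -1)
-436*(-371) + w(17) = -436*(-371) - 1 = 161756 - 1 = 161755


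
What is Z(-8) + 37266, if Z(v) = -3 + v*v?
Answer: 37327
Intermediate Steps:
Z(v) = -3 + v²
Z(-8) + 37266 = (-3 + (-8)²) + 37266 = (-3 + 64) + 37266 = 61 + 37266 = 37327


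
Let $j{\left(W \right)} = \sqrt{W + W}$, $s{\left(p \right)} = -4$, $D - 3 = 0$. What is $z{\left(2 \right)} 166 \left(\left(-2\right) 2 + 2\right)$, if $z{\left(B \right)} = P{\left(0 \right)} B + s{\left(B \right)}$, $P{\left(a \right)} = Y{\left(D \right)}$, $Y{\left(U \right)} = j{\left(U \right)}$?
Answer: $1328 - 664 \sqrt{6} \approx -298.46$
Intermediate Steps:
$D = 3$ ($D = 3 + 0 = 3$)
$j{\left(W \right)} = \sqrt{2} \sqrt{W}$ ($j{\left(W \right)} = \sqrt{2 W} = \sqrt{2} \sqrt{W}$)
$Y{\left(U \right)} = \sqrt{2} \sqrt{U}$
$P{\left(a \right)} = \sqrt{6}$ ($P{\left(a \right)} = \sqrt{2} \sqrt{3} = \sqrt{6}$)
$z{\left(B \right)} = -4 + B \sqrt{6}$ ($z{\left(B \right)} = \sqrt{6} B - 4 = B \sqrt{6} - 4 = -4 + B \sqrt{6}$)
$z{\left(2 \right)} 166 \left(\left(-2\right) 2 + 2\right) = \left(-4 + 2 \sqrt{6}\right) 166 \left(\left(-2\right) 2 + 2\right) = \left(-4 + 2 \sqrt{6}\right) 166 \left(-4 + 2\right) = \left(-4 + 2 \sqrt{6}\right) 166 \left(-2\right) = \left(-4 + 2 \sqrt{6}\right) \left(-332\right) = 1328 - 664 \sqrt{6}$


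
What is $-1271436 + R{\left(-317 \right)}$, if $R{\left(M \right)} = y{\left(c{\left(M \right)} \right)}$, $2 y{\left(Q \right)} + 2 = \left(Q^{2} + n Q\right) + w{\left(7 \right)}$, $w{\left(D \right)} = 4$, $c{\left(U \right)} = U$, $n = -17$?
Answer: $-1218496$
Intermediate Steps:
$y{\left(Q \right)} = 1 + \frac{Q^{2}}{2} - \frac{17 Q}{2}$ ($y{\left(Q \right)} = -1 + \frac{\left(Q^{2} - 17 Q\right) + 4}{2} = -1 + \frac{4 + Q^{2} - 17 Q}{2} = -1 + \left(2 + \frac{Q^{2}}{2} - \frac{17 Q}{2}\right) = 1 + \frac{Q^{2}}{2} - \frac{17 Q}{2}$)
$R{\left(M \right)} = 1 + \frac{M^{2}}{2} - \frac{17 M}{2}$
$-1271436 + R{\left(-317 \right)} = -1271436 + \left(1 + \frac{\left(-317\right)^{2}}{2} - - \frac{5389}{2}\right) = -1271436 + \left(1 + \frac{1}{2} \cdot 100489 + \frac{5389}{2}\right) = -1271436 + \left(1 + \frac{100489}{2} + \frac{5389}{2}\right) = -1271436 + 52940 = -1218496$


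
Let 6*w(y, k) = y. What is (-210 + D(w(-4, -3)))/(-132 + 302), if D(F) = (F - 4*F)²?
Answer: -103/85 ≈ -1.2118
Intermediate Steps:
w(y, k) = y/6
D(F) = 9*F² (D(F) = (-3*F)² = 9*F²)
(-210 + D(w(-4, -3)))/(-132 + 302) = (-210 + 9*((⅙)*(-4))²)/(-132 + 302) = (-210 + 9*(-⅔)²)/170 = (-210 + 9*(4/9))*(1/170) = (-210 + 4)*(1/170) = -206*1/170 = -103/85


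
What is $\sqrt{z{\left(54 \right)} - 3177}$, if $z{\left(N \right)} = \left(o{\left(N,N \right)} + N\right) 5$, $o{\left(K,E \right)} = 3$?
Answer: $2 i \sqrt{723} \approx 53.777 i$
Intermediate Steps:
$z{\left(N \right)} = 15 + 5 N$ ($z{\left(N \right)} = \left(3 + N\right) 5 = 15 + 5 N$)
$\sqrt{z{\left(54 \right)} - 3177} = \sqrt{\left(15 + 5 \cdot 54\right) - 3177} = \sqrt{\left(15 + 270\right) - 3177} = \sqrt{285 - 3177} = \sqrt{-2892} = 2 i \sqrt{723}$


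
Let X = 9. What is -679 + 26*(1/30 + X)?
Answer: -6662/15 ≈ -444.13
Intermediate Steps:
-679 + 26*(1/30 + X) = -679 + 26*(1/30 + 9) = -679 + 26*(271/30) = -679 + 3523/15 = -6662/15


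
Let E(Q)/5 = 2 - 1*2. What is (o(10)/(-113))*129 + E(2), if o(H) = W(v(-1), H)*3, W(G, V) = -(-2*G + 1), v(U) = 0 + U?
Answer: 1161/113 ≈ 10.274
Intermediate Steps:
E(Q) = 0 (E(Q) = 5*(2 - 1*2) = 5*(2 - 2) = 5*0 = 0)
v(U) = U
W(G, V) = -1 + 2*G (W(G, V) = -(1 - 2*G) = -1 + 2*G)
o(H) = -9 (o(H) = (-1 + 2*(-1))*3 = (-1 - 2)*3 = -3*3 = -9)
(o(10)/(-113))*129 + E(2) = -9/(-113)*129 + 0 = -9*(-1/113)*129 + 0 = (9/113)*129 + 0 = 1161/113 + 0 = 1161/113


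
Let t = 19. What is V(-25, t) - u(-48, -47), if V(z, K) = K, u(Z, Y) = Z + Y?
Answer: 114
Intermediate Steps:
u(Z, Y) = Y + Z
V(-25, t) - u(-48, -47) = 19 - (-47 - 48) = 19 - 1*(-95) = 19 + 95 = 114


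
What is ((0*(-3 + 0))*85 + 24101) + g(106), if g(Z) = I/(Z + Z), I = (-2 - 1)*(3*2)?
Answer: 2554697/106 ≈ 24101.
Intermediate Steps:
I = -18 (I = -3*6 = -18)
g(Z) = -9/Z (g(Z) = -18/(Z + Z) = -18*1/(2*Z) = -9/Z)
((0*(-3 + 0))*85 + 24101) + g(106) = ((0*(-3 + 0))*85 + 24101) - 9/106 = ((0*(-3))*85 + 24101) - 9*1/106 = (0*85 + 24101) - 9/106 = (0 + 24101) - 9/106 = 24101 - 9/106 = 2554697/106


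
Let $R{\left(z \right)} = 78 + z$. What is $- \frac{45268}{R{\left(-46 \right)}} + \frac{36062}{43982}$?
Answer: $- \frac{248727899}{175928} \approx -1413.8$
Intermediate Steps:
$- \frac{45268}{R{\left(-46 \right)}} + \frac{36062}{43982} = - \frac{45268}{78 - 46} + \frac{36062}{43982} = - \frac{45268}{32} + 36062 \cdot \frac{1}{43982} = \left(-45268\right) \frac{1}{32} + \frac{18031}{21991} = - \frac{11317}{8} + \frac{18031}{21991} = - \frac{248727899}{175928}$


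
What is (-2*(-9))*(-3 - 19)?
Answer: -396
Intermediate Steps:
(-2*(-9))*(-3 - 19) = 18*(-22) = -396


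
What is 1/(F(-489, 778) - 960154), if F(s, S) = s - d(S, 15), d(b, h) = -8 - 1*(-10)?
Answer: -1/960645 ≈ -1.0410e-6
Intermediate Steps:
d(b, h) = 2 (d(b, h) = -8 + 10 = 2)
F(s, S) = -2 + s (F(s, S) = s - 1*2 = s - 2 = -2 + s)
1/(F(-489, 778) - 960154) = 1/((-2 - 489) - 960154) = 1/(-491 - 960154) = 1/(-960645) = -1/960645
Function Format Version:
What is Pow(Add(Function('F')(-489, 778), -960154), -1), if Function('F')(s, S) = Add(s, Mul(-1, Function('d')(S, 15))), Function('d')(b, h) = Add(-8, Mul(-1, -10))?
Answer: Rational(-1, 960645) ≈ -1.0410e-6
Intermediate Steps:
Function('d')(b, h) = 2 (Function('d')(b, h) = Add(-8, 10) = 2)
Function('F')(s, S) = Add(-2, s) (Function('F')(s, S) = Add(s, Mul(-1, 2)) = Add(s, -2) = Add(-2, s))
Pow(Add(Function('F')(-489, 778), -960154), -1) = Pow(Add(Add(-2, -489), -960154), -1) = Pow(Add(-491, -960154), -1) = Pow(-960645, -1) = Rational(-1, 960645)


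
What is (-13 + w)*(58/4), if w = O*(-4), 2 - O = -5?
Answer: -1189/2 ≈ -594.50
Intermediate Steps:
O = 7 (O = 2 - 1*(-5) = 2 + 5 = 7)
w = -28 (w = 7*(-4) = -28)
(-13 + w)*(58/4) = (-13 - 28)*(58/4) = -2378/4 = -41*29/2 = -1189/2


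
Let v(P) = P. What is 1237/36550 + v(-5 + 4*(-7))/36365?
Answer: 8755471/265828150 ≈ 0.032937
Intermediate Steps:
1237/36550 + v(-5 + 4*(-7))/36365 = 1237/36550 + (-5 + 4*(-7))/36365 = 1237*(1/36550) + (-5 - 28)*(1/36365) = 1237/36550 - 33*1/36365 = 1237/36550 - 33/36365 = 8755471/265828150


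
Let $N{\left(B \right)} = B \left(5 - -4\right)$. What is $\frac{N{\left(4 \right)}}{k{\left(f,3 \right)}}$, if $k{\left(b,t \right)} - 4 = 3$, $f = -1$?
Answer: $\frac{36}{7} \approx 5.1429$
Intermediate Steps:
$k{\left(b,t \right)} = 7$ ($k{\left(b,t \right)} = 4 + 3 = 7$)
$N{\left(B \right)} = 9 B$ ($N{\left(B \right)} = B \left(5 + 4\right) = B 9 = 9 B$)
$\frac{N{\left(4 \right)}}{k{\left(f,3 \right)}} = \frac{9 \cdot 4}{7} = 36 \cdot \frac{1}{7} = \frac{36}{7}$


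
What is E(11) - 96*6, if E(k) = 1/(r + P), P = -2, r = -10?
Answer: -6913/12 ≈ -576.08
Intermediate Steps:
E(k) = -1/12 (E(k) = 1/(-10 - 2) = 1/(-12) = -1/12)
E(11) - 96*6 = -1/12 - 96*6 = -1/12 - 576 = -6913/12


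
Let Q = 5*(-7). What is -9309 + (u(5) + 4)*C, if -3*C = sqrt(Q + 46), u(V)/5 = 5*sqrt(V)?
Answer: -9309 - sqrt(11)*(4 + 25*sqrt(5))/3 ≈ -9375.2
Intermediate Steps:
Q = -35
u(V) = 25*sqrt(V) (u(V) = 5*(5*sqrt(V)) = 25*sqrt(V))
C = -sqrt(11)/3 (C = -sqrt(-35 + 46)/3 = -sqrt(11)/3 ≈ -1.1055)
-9309 + (u(5) + 4)*C = -9309 + (25*sqrt(5) + 4)*(-sqrt(11)/3) = -9309 + (4 + 25*sqrt(5))*(-sqrt(11)/3) = -9309 - sqrt(11)*(4 + 25*sqrt(5))/3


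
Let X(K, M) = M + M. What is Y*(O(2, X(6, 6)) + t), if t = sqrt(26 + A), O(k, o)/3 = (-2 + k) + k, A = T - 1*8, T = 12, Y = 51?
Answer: 306 + 51*sqrt(30) ≈ 585.34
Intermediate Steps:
A = 4 (A = 12 - 1*8 = 12 - 8 = 4)
X(K, M) = 2*M
O(k, o) = -6 + 6*k (O(k, o) = 3*((-2 + k) + k) = 3*(-2 + 2*k) = -6 + 6*k)
t = sqrt(30) (t = sqrt(26 + 4) = sqrt(30) ≈ 5.4772)
Y*(O(2, X(6, 6)) + t) = 51*((-6 + 6*2) + sqrt(30)) = 51*((-6 + 12) + sqrt(30)) = 51*(6 + sqrt(30)) = 306 + 51*sqrt(30)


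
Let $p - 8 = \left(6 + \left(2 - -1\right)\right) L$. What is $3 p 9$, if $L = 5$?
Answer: $1431$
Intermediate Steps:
$p = 53$ ($p = 8 + \left(6 + \left(2 - -1\right)\right) 5 = 8 + \left(6 + \left(2 + 1\right)\right) 5 = 8 + \left(6 + 3\right) 5 = 8 + 9 \cdot 5 = 8 + 45 = 53$)
$3 p 9 = 3 \cdot 53 \cdot 9 = 159 \cdot 9 = 1431$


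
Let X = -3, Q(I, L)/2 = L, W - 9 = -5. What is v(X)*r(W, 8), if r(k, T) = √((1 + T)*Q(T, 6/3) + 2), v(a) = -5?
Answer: -5*√38 ≈ -30.822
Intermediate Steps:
W = 4 (W = 9 - 5 = 4)
Q(I, L) = 2*L
r(k, T) = √(6 + 4*T) (r(k, T) = √((1 + T)*(2*(6/3)) + 2) = √((1 + T)*(2*(6*(⅓))) + 2) = √((1 + T)*(2*2) + 2) = √((1 + T)*4 + 2) = √((4 + 4*T) + 2) = √(6 + 4*T))
v(X)*r(W, 8) = -5*√(6 + 4*8) = -5*√(6 + 32) = -5*√38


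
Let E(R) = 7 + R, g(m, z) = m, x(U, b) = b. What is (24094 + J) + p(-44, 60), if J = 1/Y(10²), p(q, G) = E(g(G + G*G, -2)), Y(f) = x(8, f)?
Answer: 2776101/100 ≈ 27761.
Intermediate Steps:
Y(f) = f
p(q, G) = 7 + G + G² (p(q, G) = 7 + (G + G*G) = 7 + (G + G²) = 7 + G + G²)
J = 1/100 (J = 1/(10²) = 1/100 ≈ 0.010000)
(24094 + J) + p(-44, 60) = (24094 + 1/100) + (7 + 60*(1 + 60)) = 2409401/100 + (7 + 60*61) = 2409401/100 + (7 + 3660) = 2409401/100 + 3667 = 2776101/100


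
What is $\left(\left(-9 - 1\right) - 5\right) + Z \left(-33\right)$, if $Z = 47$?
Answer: $-1566$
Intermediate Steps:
$\left(\left(-9 - 1\right) - 5\right) + Z \left(-33\right) = \left(\left(-9 - 1\right) - 5\right) + 47 \left(-33\right) = \left(-10 - 5\right) - 1551 = -15 - 1551 = -1566$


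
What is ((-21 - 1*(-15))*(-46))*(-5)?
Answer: -1380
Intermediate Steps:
((-21 - 1*(-15))*(-46))*(-5) = ((-21 + 15)*(-46))*(-5) = -6*(-46)*(-5) = 276*(-5) = -1380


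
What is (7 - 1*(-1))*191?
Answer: 1528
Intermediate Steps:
(7 - 1*(-1))*191 = (7 + 1)*191 = 8*191 = 1528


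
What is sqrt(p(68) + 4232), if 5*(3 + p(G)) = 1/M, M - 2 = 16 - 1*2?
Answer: sqrt(1691605)/20 ≈ 65.031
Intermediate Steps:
M = 16 (M = 2 + (16 - 1*2) = 2 + (16 - 2) = 2 + 14 = 16)
p(G) = -239/80 (p(G) = -3 + (1/5)/16 = -3 + (1/5)*(1/16) = -3 + 1/80 = -239/80)
sqrt(p(68) + 4232) = sqrt(-239/80 + 4232) = sqrt(338321/80) = sqrt(1691605)/20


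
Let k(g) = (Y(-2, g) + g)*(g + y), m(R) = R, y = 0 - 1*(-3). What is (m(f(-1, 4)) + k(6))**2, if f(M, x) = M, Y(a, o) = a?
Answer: 1225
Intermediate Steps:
y = 3 (y = 0 + 3 = 3)
k(g) = (-2 + g)*(3 + g) (k(g) = (-2 + g)*(g + 3) = (-2 + g)*(3 + g))
(m(f(-1, 4)) + k(6))**2 = (-1 + (-6 + 6 + 6**2))**2 = (-1 + (-6 + 6 + 36))**2 = (-1 + 36)**2 = 35**2 = 1225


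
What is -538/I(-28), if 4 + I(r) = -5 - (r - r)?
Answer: 538/9 ≈ 59.778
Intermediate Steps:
I(r) = -9 (I(r) = -4 + (-5 - (r - r)) = -4 + (-5 - 1*0) = -4 + (-5 + 0) = -4 - 5 = -9)
-538/I(-28) = -538/(-9) = -538*(-⅑) = 538/9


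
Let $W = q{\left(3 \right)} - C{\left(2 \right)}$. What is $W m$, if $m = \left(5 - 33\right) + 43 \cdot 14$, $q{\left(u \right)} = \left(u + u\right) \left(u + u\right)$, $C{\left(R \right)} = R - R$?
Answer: $20664$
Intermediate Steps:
$C{\left(R \right)} = 0$
$q{\left(u \right)} = 4 u^{2}$ ($q{\left(u \right)} = 2 u 2 u = 4 u^{2}$)
$W = 36$ ($W = 4 \cdot 3^{2} - 0 = 4 \cdot 9 + 0 = 36 + 0 = 36$)
$m = 574$ ($m = \left(5 - 33\right) + 602 = -28 + 602 = 574$)
$W m = 36 \cdot 574 = 20664$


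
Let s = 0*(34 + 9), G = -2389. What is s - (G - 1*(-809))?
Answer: 1580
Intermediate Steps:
s = 0 (s = 0*43 = 0)
s - (G - 1*(-809)) = 0 - (-2389 - 1*(-809)) = 0 - (-2389 + 809) = 0 - 1*(-1580) = 0 + 1580 = 1580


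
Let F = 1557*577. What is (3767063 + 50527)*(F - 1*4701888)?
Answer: -14520199747410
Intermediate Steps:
F = 898389
(3767063 + 50527)*(F - 1*4701888) = (3767063 + 50527)*(898389 - 1*4701888) = 3817590*(898389 - 4701888) = 3817590*(-3803499) = -14520199747410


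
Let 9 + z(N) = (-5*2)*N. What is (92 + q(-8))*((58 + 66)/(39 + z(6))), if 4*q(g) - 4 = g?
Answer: -5642/15 ≈ -376.13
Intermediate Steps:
q(g) = 1 + g/4
z(N) = -9 - 10*N (z(N) = -9 + (-5*2)*N = -9 - 10*N)
(92 + q(-8))*((58 + 66)/(39 + z(6))) = (92 + (1 + (¼)*(-8)))*((58 + 66)/(39 + (-9 - 10*6))) = (92 + (1 - 2))*(124/(39 + (-9 - 60))) = (92 - 1)*(124/(39 - 69)) = 91*(124/(-30)) = 91*(124*(-1/30)) = 91*(-62/15) = -5642/15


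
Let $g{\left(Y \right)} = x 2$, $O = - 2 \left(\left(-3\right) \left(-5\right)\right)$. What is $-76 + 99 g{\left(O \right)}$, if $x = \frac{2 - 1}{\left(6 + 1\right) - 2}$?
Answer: $- \frac{182}{5} \approx -36.4$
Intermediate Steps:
$x = \frac{1}{5}$ ($x = 1 \frac{1}{7 - 2} = 1 \cdot \frac{1}{5} = \frac{1}{5} \approx 0.2$)
$O = -30$ ($O = \left(-2\right) 15 = -30$)
$g{\left(Y \right)} = \frac{2}{5}$ ($g{\left(Y \right)} = \frac{1}{5} \cdot 2 = \frac{2}{5}$)
$-76 + 99 g{\left(O \right)} = -76 + 99 \cdot \frac{2}{5} = -76 + \frac{198}{5} = - \frac{182}{5}$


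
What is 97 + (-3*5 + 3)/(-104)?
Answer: 2525/26 ≈ 97.115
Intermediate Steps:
97 + (-3*5 + 3)/(-104) = 97 + (-15 + 3)*(-1/104) = 97 - 12*(-1/104) = 97 + 3/26 = 2525/26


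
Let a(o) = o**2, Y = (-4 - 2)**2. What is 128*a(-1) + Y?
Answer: 164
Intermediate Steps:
Y = 36 (Y = (-6)**2 = 36)
128*a(-1) + Y = 128*(-1)**2 + 36 = 128*1 + 36 = 128 + 36 = 164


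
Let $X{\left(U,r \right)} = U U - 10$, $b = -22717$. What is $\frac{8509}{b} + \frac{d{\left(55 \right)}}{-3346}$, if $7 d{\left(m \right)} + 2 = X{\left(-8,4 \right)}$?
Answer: $- \frac{100239541}{266038787} \approx -0.37679$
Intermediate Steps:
$X{\left(U,r \right)} = -10 + U^{2}$ ($X{\left(U,r \right)} = U^{2} - 10 = -10 + U^{2}$)
$d{\left(m \right)} = \frac{52}{7}$ ($d{\left(m \right)} = - \frac{2}{7} + \frac{-10 + \left(-8\right)^{2}}{7} = - \frac{2}{7} + \frac{-10 + 64}{7} = - \frac{2}{7} + \frac{1}{7} \cdot 54 = - \frac{2}{7} + \frac{54}{7} = \frac{52}{7}$)
$\frac{8509}{b} + \frac{d{\left(55 \right)}}{-3346} = \frac{8509}{-22717} + \frac{52}{7 \left(-3346\right)} = 8509 \left(- \frac{1}{22717}\right) + \frac{52}{7} \left(- \frac{1}{3346}\right) = - \frac{8509}{22717} - \frac{26}{11711} = - \frac{100239541}{266038787}$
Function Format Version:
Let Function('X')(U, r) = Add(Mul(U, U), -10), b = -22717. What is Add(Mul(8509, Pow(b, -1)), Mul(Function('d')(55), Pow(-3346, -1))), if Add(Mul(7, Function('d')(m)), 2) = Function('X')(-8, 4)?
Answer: Rational(-100239541, 266038787) ≈ -0.37679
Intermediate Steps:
Function('X')(U, r) = Add(-10, Pow(U, 2)) (Function('X')(U, r) = Add(Pow(U, 2), -10) = Add(-10, Pow(U, 2)))
Function('d')(m) = Rational(52, 7) (Function('d')(m) = Add(Rational(-2, 7), Mul(Rational(1, 7), Add(-10, Pow(-8, 2)))) = Add(Rational(-2, 7), Mul(Rational(1, 7), Add(-10, 64))) = Add(Rational(-2, 7), Mul(Rational(1, 7), 54)) = Add(Rational(-2, 7), Rational(54, 7)) = Rational(52, 7))
Add(Mul(8509, Pow(b, -1)), Mul(Function('d')(55), Pow(-3346, -1))) = Add(Mul(8509, Pow(-22717, -1)), Mul(Rational(52, 7), Pow(-3346, -1))) = Add(Mul(8509, Rational(-1, 22717)), Mul(Rational(52, 7), Rational(-1, 3346))) = Add(Rational(-8509, 22717), Rational(-26, 11711)) = Rational(-100239541, 266038787)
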